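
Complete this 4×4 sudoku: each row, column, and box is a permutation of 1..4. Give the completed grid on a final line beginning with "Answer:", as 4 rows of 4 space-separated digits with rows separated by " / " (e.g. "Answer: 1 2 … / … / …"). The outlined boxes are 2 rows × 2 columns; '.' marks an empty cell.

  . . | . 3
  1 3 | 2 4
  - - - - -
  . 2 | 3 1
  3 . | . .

Step 1. [r3c1∈{4}] only 4 remains possible at r3c1, so r3c1=4.
Step 2. [r1c2∈{4}] r1c2 has the single candidate 4. So r1c2=4.
Step 3. [r1c3∈{1}] only 1 remains possible at r1c3. So r1c3=1.
Step 4. [r4c4∈{2}] r4c4 has the single candidate 2 ⇒ r4c4=2.
Step 5. [r4c3∈{4}] r4c3 has the single candidate 4. So r4c3=4.
Step 6. [r1c1∈{2}] r1c1's peers cover all but 2, so r1c1=2.
Step 7. [r4c2∈{1}] only 1 remains possible at r4c2 ⇒ r4c2=1.

Answer: 2 4 1 3 / 1 3 2 4 / 4 2 3 1 / 3 1 4 2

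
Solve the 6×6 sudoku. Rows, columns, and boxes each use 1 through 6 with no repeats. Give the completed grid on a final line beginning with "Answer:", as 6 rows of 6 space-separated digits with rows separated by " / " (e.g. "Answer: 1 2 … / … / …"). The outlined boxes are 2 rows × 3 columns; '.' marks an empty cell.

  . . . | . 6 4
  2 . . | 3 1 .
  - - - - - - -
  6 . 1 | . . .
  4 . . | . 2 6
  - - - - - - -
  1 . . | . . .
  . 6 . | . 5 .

Step 1. [r1c1∈{3,5}] col 1 places 5 nowhere but r1c1, so r1c1=5.
Step 2. [r6c1∈{3}] nothing but 3 survives at r6c1, so r6c1=3.
Step 3. [r3c2∈{2,3,5}] in row 3, 2 fits only at r3c2. So r3c2=2.
Step 4. [r2c2∈{4}] r2c2's peers cover all but 4. So r2c2=4.
Step 5. [r1c3∈{3}] r1c3 has the single candidate 3, so r1c3=3.
Step 6. [r4c3∈{5}] r4c3 has the single candidate 5. So r4c3=5.
Step 7. [r5c4∈{2,4,6}] across row 5, 6 lands solely at r5c4 ⇒ r5c4=6.
Step 8. [r6c6∈{1,2}] in col 6, 1 fits only at r6c6. So r6c6=1.
Step 9. [r5c6∈{2,3}] col 6 places 2 nowhere but r5c6. So r5c6=2.
Step 10. [r6c4∈{4}] r6c4's peers cover all but 4, so r6c4=4.
Step 11. [r3c6∈{3,5}] r3c6 is the only open cell in col 6 admitting 3, so r3c6=3.
Step 12. [r4c2∈{3}] r4c2's peers cover all but 3 ⇒ r4c2=3.
Step 13. [r5c2∈{5}] only 5 remains possible at r5c2, so r5c2=5.
Step 14. [r2c6∈{5}] nothing but 5 survives at r2c6, so r2c6=5.
Step 15. [r6c3∈{2}] r6c3 is down to just 2. So r6c3=2.
Step 16. [r4c4∈{1}] r4c4 has the single candidate 1, so r4c4=1.
Step 17. [r5c5∈{3}] r5c5 is down to just 3 ⇒ r5c5=3.
Step 18. [r5c3∈{4}] r5c3 is down to just 4 ⇒ r5c3=4.
Step 19. [r2c3∈{6}] r2c3's peers cover all but 6. So r2c3=6.
Step 20. [r3c5∈{4}] r3c5's peers cover all but 4 ⇒ r3c5=4.
Step 21. [r1c2∈{1}] r1c2 is down to just 1 ⇒ r1c2=1.
Step 22. [r3c4∈{5}] only 5 remains possible at r3c4, so r3c4=5.
Step 23. [r1c4∈{2}] r1c4 has the single candidate 2, so r1c4=2.

Answer: 5 1 3 2 6 4 / 2 4 6 3 1 5 / 6 2 1 5 4 3 / 4 3 5 1 2 6 / 1 5 4 6 3 2 / 3 6 2 4 5 1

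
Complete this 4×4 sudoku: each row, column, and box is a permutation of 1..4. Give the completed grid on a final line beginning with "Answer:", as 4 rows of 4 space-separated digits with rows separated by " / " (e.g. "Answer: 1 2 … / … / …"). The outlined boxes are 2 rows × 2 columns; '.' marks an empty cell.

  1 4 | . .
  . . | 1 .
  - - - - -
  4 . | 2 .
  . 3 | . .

Step 1. [r2c4∈{2,3,4}] 4 has one home in row 2: r2c4, so r2c4=4.
Step 2. [r3c4∈{1,3}] across row 3, 3 lands solely at r3c4 ⇒ r3c4=3.
Step 3. [r2c1∈{2,3}] across row 2, 3 lands solely at r2c1 ⇒ r2c1=3.
Step 4. [r2c2∈{2}] only 2 remains possible at r2c2. So r2c2=2.
Step 5. [r1c3∈{3}] nothing but 3 survives at r1c3, so r1c3=3.
Step 6. [r4c3∈{4}] r4c3 is down to just 4 ⇒ r4c3=4.
Step 7. [r4c1∈{2}] r4c1's peers cover all but 2, so r4c1=2.
Step 8. [r3c2∈{1}] r3c2's peers cover all but 1, so r3c2=1.
Step 9. [r4c4∈{1}] r4c4 is down to just 1, so r4c4=1.
Step 10. [r1c4∈{2}] only 2 remains possible at r1c4, so r1c4=2.

Answer: 1 4 3 2 / 3 2 1 4 / 4 1 2 3 / 2 3 4 1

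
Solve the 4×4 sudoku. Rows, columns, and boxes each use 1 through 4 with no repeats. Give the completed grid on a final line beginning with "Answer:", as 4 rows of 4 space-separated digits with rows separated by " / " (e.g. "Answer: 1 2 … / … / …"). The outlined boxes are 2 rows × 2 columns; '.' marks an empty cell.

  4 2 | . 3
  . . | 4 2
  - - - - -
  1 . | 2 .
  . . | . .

Step 1. [r3c2∈{3,4}] row 3 places 3 nowhere but r3c2. So r3c2=3.
Step 2. [r4c4∈{1,4}] r4c4 is the only open cell in col 4 admitting 1, so r4c4=1.
Step 3. [r1c3∈{1}] r1c3 is down to just 1. So r1c3=1.
Step 4. [r2c1∈{3}] only 3 remains possible at r2c1, so r2c1=3.
Step 5. [r4c3∈{3}] nothing but 3 survives at r4c3, so r4c3=3.
Step 6. [r4c1∈{2}] only 2 remains possible at r4c1, so r4c1=2.
Step 7. [r4c2∈{4}] r4c2's peers cover all but 4. So r4c2=4.
Step 8. [r3c4∈{4}] r3c4 has the single candidate 4. So r3c4=4.
Step 9. [r2c2∈{1}] r2c2 has the single candidate 1, so r2c2=1.

Answer: 4 2 1 3 / 3 1 4 2 / 1 3 2 4 / 2 4 3 1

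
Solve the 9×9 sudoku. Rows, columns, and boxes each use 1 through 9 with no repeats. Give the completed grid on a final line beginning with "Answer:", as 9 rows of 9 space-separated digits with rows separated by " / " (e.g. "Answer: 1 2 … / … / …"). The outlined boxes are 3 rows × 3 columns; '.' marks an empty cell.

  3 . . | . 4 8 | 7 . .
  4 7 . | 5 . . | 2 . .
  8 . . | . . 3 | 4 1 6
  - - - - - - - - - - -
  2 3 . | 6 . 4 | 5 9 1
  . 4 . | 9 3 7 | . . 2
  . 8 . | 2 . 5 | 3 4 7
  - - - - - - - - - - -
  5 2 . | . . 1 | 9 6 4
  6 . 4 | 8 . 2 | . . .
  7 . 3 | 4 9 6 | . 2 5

Step 1. [r6c3∈{1,6,9}] row 6 places 6 nowhere but r6c3, so r6c3=6.
Step 2. [r1c3∈{1,2,5,9}] in row 1, 2 fits only at r1c3. So r1c3=2.
Step 3. [r9c2∈{1}] nothing but 1 survives at r9c2, so r9c2=1.
Step 4. [r2c9∈{3,8,9}] across col 9, 8 lands solely at r2c9 ⇒ r2c9=8.
Step 5. [r2c3∈{1,9}] 1 has one home in box 1: r2c3 ⇒ r2c3=1.
Step 6. [r7c5∈{7}] nothing but 7 survives at r7c5 ⇒ r7c5=7.
Step 7. [r3c3∈{5,9}] r3c3 is the only open cell in col 3 admitting 9, so r3c3=9.
Step 8. [r1c2∈{5,6}] r1c2 is the only open cell in row 1 admitting 6. So r1c2=6.
Step 9. [r8c9∈{3}] r8c9 is down to just 3 ⇒ r8c9=3.
Step 10. [r9c7∈{8}] only 8 remains possible at r9c7, so r9c7=8.
Step 11. [r6c1∈{1,9}] r6c1 is the only open cell in row 6 admitting 9. So r6c1=9.
Step 12. [r4c3∈{7}] r4c3 has the single candidate 7. So r4c3=7.
Step 13. [r7c3∈{8}] r7c3 has the single candidate 8, so r7c3=8.
Step 14. [r4c5∈{8}] r4c5 is down to just 8 ⇒ r4c5=8.
Step 15. [r1c8∈{5}] only 5 remains possible at r1c8 ⇒ r1c8=5.
Step 16. [r5c7∈{6}] only 6 remains possible at r5c7. So r5c7=6.
Step 17. [r6c5∈{1}] r6c5's peers cover all but 1 ⇒ r6c5=1.
Step 18. [r7c4∈{3}] only 3 remains possible at r7c4 ⇒ r7c4=3.
Step 19. [r5c3∈{5}] r5c3 has the single candidate 5, so r5c3=5.
Step 20. [r3c4∈{7}] r3c4 has the single candidate 7. So r3c4=7.
Step 21. [r1c4∈{1}] r1c4 is down to just 1. So r1c4=1.
Step 22. [r2c6∈{9}] nothing but 9 survives at r2c6, so r2c6=9.
Step 23. [r1c9∈{9}] nothing but 9 survives at r1c9, so r1c9=9.
Step 24. [r5c8∈{8}] only 8 remains possible at r5c8, so r5c8=8.
Step 25. [r3c5∈{2}] nothing but 2 survives at r3c5, so r3c5=2.
Step 26. [r8c8∈{7}] r8c8's peers cover all but 7, so r8c8=7.
Step 27. [r2c8∈{3}] r2c8 has the single candidate 3, so r2c8=3.
Step 28. [r2c5∈{6}] r2c5's peers cover all but 6 ⇒ r2c5=6.
Step 29. [r8c5∈{5}] only 5 remains possible at r8c5 ⇒ r8c5=5.
Step 30. [r8c7∈{1}] r8c7's peers cover all but 1, so r8c7=1.
Step 31. [r8c2∈{9}] r8c2's peers cover all but 9. So r8c2=9.
Step 32. [r3c2∈{5}] r3c2 is down to just 5 ⇒ r3c2=5.
Step 33. [r5c1∈{1}] nothing but 1 survives at r5c1, so r5c1=1.

Answer: 3 6 2 1 4 8 7 5 9 / 4 7 1 5 6 9 2 3 8 / 8 5 9 7 2 3 4 1 6 / 2 3 7 6 8 4 5 9 1 / 1 4 5 9 3 7 6 8 2 / 9 8 6 2 1 5 3 4 7 / 5 2 8 3 7 1 9 6 4 / 6 9 4 8 5 2 1 7 3 / 7 1 3 4 9 6 8 2 5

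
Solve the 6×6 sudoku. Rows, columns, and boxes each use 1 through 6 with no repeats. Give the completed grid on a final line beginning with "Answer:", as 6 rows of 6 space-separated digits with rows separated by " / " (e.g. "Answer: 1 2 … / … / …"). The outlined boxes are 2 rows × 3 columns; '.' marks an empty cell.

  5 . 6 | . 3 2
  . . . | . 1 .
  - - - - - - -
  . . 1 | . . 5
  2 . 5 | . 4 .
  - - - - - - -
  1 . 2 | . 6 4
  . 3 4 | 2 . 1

Step 1. [r4c2∈{6}] r4c2 has the single candidate 6, so r4c2=6.
Step 2. [r3c1∈{3,4}] box 3 places 3 nowhere but r3c1 ⇒ r3c1=3.
Step 3. [r2c4∈{4,5,6}] r2c4 is the only open cell in row 2 admitting 5, so r2c4=5.
Step 4. [r3c2∈{4}] r3c2 has the single candidate 4. So r3c2=4.
Step 5. [r4c4∈{1,3}] r4c4 is the only open cell in row 4 admitting 1 ⇒ r4c4=1.
Step 6. [r2c2∈{2}] nothing but 2 survives at r2c2. So r2c2=2.
Step 7. [r5c4∈{3}] r5c4 is down to just 3 ⇒ r5c4=3.
Step 8. [r2c1∈{4}] r2c1's peers cover all but 4. So r2c1=4.
Step 9. [r2c3∈{3}] r2c3 is down to just 3. So r2c3=3.
Step 10. [r1c4∈{4}] r1c4's peers cover all but 4. So r1c4=4.
Step 11. [r3c4∈{6}] nothing but 6 survives at r3c4, so r3c4=6.
Step 12. [r4c6∈{3}] r4c6's peers cover all but 3 ⇒ r4c6=3.
Step 13. [r6c5∈{5}] r6c5 is down to just 5, so r6c5=5.
Step 14. [r1c2∈{1}] r1c2's peers cover all but 1, so r1c2=1.
Step 15. [r6c1∈{6}] nothing but 6 survives at r6c1. So r6c1=6.
Step 16. [r3c5∈{2}] only 2 remains possible at r3c5. So r3c5=2.
Step 17. [r2c6∈{6}] r2c6 is down to just 6 ⇒ r2c6=6.
Step 18. [r5c2∈{5}] r5c2's peers cover all but 5 ⇒ r5c2=5.

Answer: 5 1 6 4 3 2 / 4 2 3 5 1 6 / 3 4 1 6 2 5 / 2 6 5 1 4 3 / 1 5 2 3 6 4 / 6 3 4 2 5 1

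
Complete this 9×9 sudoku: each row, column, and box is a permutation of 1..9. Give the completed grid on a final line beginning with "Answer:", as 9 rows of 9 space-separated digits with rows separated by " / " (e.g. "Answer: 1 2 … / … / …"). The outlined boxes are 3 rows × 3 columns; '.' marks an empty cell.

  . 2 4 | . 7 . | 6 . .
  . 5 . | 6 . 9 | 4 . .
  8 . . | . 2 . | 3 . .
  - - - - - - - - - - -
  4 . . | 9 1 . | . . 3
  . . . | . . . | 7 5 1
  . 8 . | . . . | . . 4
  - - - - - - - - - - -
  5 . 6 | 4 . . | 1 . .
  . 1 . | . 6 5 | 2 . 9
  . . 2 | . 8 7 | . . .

Step 1. [r8c4∈{3}] nothing but 3 survives at r8c4. So r8c4=3.
Step 2. [r8c1∈{7}] only 7 remains possible at r8c1 ⇒ r8c1=7.
Step 3. [r2c5∈{3}] r2c5 is down to just 3, so r2c5=3.
Step 4. [r2c1∈{1}] r2c1 is down to just 1. So r2c1=1.
Step 5. [r2c3∈{7}] r2c3 is down to just 7. So r2c3=7.
Step 6. [r3c3∈{9}] nothing but 9 survives at r3c3, so r3c3=9.
Step 7. [r5c3∈{3}] r5c3 is down to just 3 ⇒ r5c3=3.
Step 8. [r1c8∈{1,8,9}] in row 1, 9 fits only at r1c8, so r1c8=9.
Step 9. [r7c6∈{2}] r7c6 has the single candidate 2 ⇒ r7c6=2.
Step 10. [r4c8∈{2,6,8}] r4c8 is the only open cell in row 4 admitting 2. So r4c8=2.
Step 11. [r2c8∈{8}] r2c8 has the single candidate 8, so r2c8=8.
Step 12. [r3c8∈{1,7}] across col 8, 1 lands solely at r3c8. So r3c8=1.
Step 13. [r3c4∈{5}] nothing but 5 survives at r3c4, so r3c4=5.
Step 14. [r6c8∈{6}] nothing but 6 survives at r6c8. So r6c8=6.
Step 15. [r5c1∈{2,6,9}] across col 1, 6 lands solely at r5c1, so r5c1=6.
Step 16. [r9c2∈{3,4,9}] r9c2 is the only open cell in col 2 admitting 4, so r9c2=4.
Step 17. [r9c1∈{3,9}] across row 9, 9 lands solely at r9c1 ⇒ r9c1=9.
Step 18. [r7c8∈{3,7}] col 8 places 7 nowhere but r7c8. So r7c8=7.
Step 19. [r1c6∈{1,8}] across col 6, 1 lands solely at r1c6, so r1c6=1.
Step 20. [r5c4∈{2,8}] in row 5, 2 fits only at r5c4. So r5c4=2.
Step 21. [r5c6∈{4,8}] in row 5, 8 fits only at r5c6. So r5c6=8.
Step 22. [r9c9∈{5,6}] row 9 places 6 nowhere but r9c9 ⇒ r9c9=6.
Step 23. [r6c3∈{1,5}] row 6 places 1 nowhere but r6c3, so r6c3=1.
Step 24. [r6c7∈{9}] r6c7's peers cover all but 9. So r6c7=9.
Step 25. [r6c4∈{7}] r6c4 has the single candidate 7, so r6c4=7.
Step 26. [r6c1∈{2}] nothing but 2 survives at r6c1, so r6c1=2.
Step 27. [r4c6∈{6}] r4c6's peers cover all but 6. So r4c6=6.
Step 28. [r3c2∈{6}] r3c2's peers cover all but 6 ⇒ r3c2=6.
Step 29. [r2c9∈{2}] r2c9 has the single candidate 2. So r2c9=2.
Step 30. [r1c1∈{3}] r1c1 has the single candidate 3, so r1c1=3.
Step 31. [r4c2∈{7}] r4c2 has the single candidate 7. So r4c2=7.
Step 32. [r6c5∈{5}] r6c5's peers cover all but 5. So r6c5=5.
Step 33. [r1c9∈{5}] r1c9's peers cover all but 5. So r1c9=5.
Step 34. [r5c5∈{4}] r5c5 is down to just 4. So r5c5=4.
Step 35. [r3c6∈{4}] r3c6 has the single candidate 4 ⇒ r3c6=4.
Step 36. [r1c4∈{8}] r1c4 is down to just 8, so r1c4=8.
Step 37. [r8c8∈{4}] r8c8's peers cover all but 4 ⇒ r8c8=4.
Step 38. [r5c2∈{9}] only 9 remains possible at r5c2 ⇒ r5c2=9.
Step 39. [r4c3∈{5}] nothing but 5 survives at r4c3, so r4c3=5.
Step 40. [r7c9∈{8}] r7c9 has the single candidate 8. So r7c9=8.
Step 41. [r7c5∈{9}] r7c5's peers cover all but 9, so r7c5=9.
Step 42. [r9c4∈{1}] r9c4's peers cover all but 1 ⇒ r9c4=1.
Step 43. [r4c7∈{8}] r4c7 is down to just 8. So r4c7=8.
Step 44. [r3c9∈{7}] r3c9 has the single candidate 7. So r3c9=7.
Step 45. [r6c6∈{3}] only 3 remains possible at r6c6 ⇒ r6c6=3.
Step 46. [r7c2∈{3}] r7c2's peers cover all but 3 ⇒ r7c2=3.
Step 47. [r8c3∈{8}] r8c3 is down to just 8 ⇒ r8c3=8.
Step 48. [r9c8∈{3}] r9c8 is down to just 3. So r9c8=3.
Step 49. [r9c7∈{5}] nothing but 5 survives at r9c7. So r9c7=5.

Answer: 3 2 4 8 7 1 6 9 5 / 1 5 7 6 3 9 4 8 2 / 8 6 9 5 2 4 3 1 7 / 4 7 5 9 1 6 8 2 3 / 6 9 3 2 4 8 7 5 1 / 2 8 1 7 5 3 9 6 4 / 5 3 6 4 9 2 1 7 8 / 7 1 8 3 6 5 2 4 9 / 9 4 2 1 8 7 5 3 6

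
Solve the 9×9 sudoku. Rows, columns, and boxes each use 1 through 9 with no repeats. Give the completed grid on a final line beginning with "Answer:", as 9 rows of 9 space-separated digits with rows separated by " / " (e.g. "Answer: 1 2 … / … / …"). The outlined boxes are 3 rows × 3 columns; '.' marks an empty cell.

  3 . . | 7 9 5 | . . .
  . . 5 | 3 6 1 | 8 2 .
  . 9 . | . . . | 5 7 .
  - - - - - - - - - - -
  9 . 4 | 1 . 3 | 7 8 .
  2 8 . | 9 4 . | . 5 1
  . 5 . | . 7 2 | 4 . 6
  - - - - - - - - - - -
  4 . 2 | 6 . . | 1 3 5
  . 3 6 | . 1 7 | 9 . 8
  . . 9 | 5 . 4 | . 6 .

Step 1. [r3c6∈{8}] only 8 remains possible at r3c6. So r3c6=8.
Step 2. [r1c9∈{4}] only 4 remains possible at r1c9, so r1c9=4.
Step 3. [r3c3∈{1}] r3c3 has the single candidate 1. So r3c3=1.
Step 4. [r9c1∈{1,7,8}] 8 has one home in col 1: r9c1. So r9c1=8.
Step 5. [r7c2∈{7}] r7c2's peers cover all but 7. So r7c2=7.
Step 6. [r8c4∈{2}] r8c4's peers cover all but 2 ⇒ r8c4=2.
Step 7. [r9c7∈{2}] r9c7's peers cover all but 2, so r9c7=2.
Step 8. [r5c7∈{3}] only 3 remains possible at r5c7 ⇒ r5c7=3.
Step 9. [r3c1∈{6}] r3c1's peers cover all but 6. So r3c1=6.
Step 10. [r5c6∈{6}] only 6 remains possible at r5c6. So r5c6=6.
Step 11. [r6c8∈{9}] nothing but 9 survives at r6c8, so r6c8=9.
Step 12. [r5c3∈{7}] only 7 remains possible at r5c3, so r5c3=7.
Step 13. [r9c5∈{3}] r9c5 has the single candidate 3, so r9c5=3.
Step 14. [r6c1∈{1}] only 1 remains possible at r6c1, so r6c1=1.
Step 15. [r3c9∈{3}] r3c9's peers cover all but 3 ⇒ r3c9=3.
Step 16. [r8c1∈{5}] r8c1 is down to just 5. So r8c1=5.
Step 17. [r4c9∈{2}] r4c9's peers cover all but 2 ⇒ r4c9=2.
Step 18. [r1c2∈{2}] only 2 remains possible at r1c2. So r1c2=2.
Step 19. [r3c5∈{2}] r3c5 has the single candidate 2. So r3c5=2.
Step 20. [r6c3∈{3}] r6c3's peers cover all but 3. So r6c3=3.
Step 21. [r3c4∈{4}] nothing but 4 survives at r3c4 ⇒ r3c4=4.
Step 22. [r1c8∈{1}] nothing but 1 survives at r1c8, so r1c8=1.
Step 23. [r2c2∈{4}] r2c2's peers cover all but 4, so r2c2=4.
Step 24. [r6c4∈{8}] only 8 remains possible at r6c4, so r6c4=8.
Step 25. [r4c5∈{5}] r4c5 is down to just 5 ⇒ r4c5=5.
Step 26. [r9c9∈{7}] nothing but 7 survives at r9c9 ⇒ r9c9=7.
Step 27. [r7c5∈{8}] r7c5 is down to just 8 ⇒ r7c5=8.
Step 28. [r1c7∈{6}] r1c7 is down to just 6, so r1c7=6.
Step 29. [r9c2∈{1}] nothing but 1 survives at r9c2. So r9c2=1.
Step 30. [r2c1∈{7}] r2c1 has the single candidate 7. So r2c1=7.
Step 31. [r2c9∈{9}] nothing but 9 survives at r2c9. So r2c9=9.
Step 32. [r8c8∈{4}] only 4 remains possible at r8c8. So r8c8=4.
Step 33. [r1c3∈{8}] r1c3 has the single candidate 8. So r1c3=8.
Step 34. [r4c2∈{6}] r4c2's peers cover all but 6. So r4c2=6.
Step 35. [r7c6∈{9}] nothing but 9 survives at r7c6. So r7c6=9.

Answer: 3 2 8 7 9 5 6 1 4 / 7 4 5 3 6 1 8 2 9 / 6 9 1 4 2 8 5 7 3 / 9 6 4 1 5 3 7 8 2 / 2 8 7 9 4 6 3 5 1 / 1 5 3 8 7 2 4 9 6 / 4 7 2 6 8 9 1 3 5 / 5 3 6 2 1 7 9 4 8 / 8 1 9 5 3 4 2 6 7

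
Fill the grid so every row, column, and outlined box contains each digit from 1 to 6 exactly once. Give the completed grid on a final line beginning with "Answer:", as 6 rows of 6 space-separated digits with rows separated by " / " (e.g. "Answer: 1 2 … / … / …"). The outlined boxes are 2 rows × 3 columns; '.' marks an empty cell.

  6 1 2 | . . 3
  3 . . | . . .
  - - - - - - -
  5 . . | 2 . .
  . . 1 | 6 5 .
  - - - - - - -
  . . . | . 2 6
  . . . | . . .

Step 1. [r1c5∈{4}] nothing but 4 survives at r1c5. So r1c5=4.
Step 2. [r4c2∈{2,3,4}] 3 has one home in row 4: r4c2 ⇒ r4c2=3.
Step 3. [r6c2∈{2,4,5,6}] in col 2, 2 fits only at r6c2 ⇒ r6c2=2.
Step 4. [r6c3∈{3,4,5,6}] r6c3 is the only open cell in row 6 admitting 6 ⇒ r6c3=6.
Step 5. [r3c3∈{4}] r3c3 has the single candidate 4. So r3c3=4.
Step 6. [r2c3∈{5}] r2c3 has the single candidate 5 ⇒ r2c3=5.
Step 7. [r6c6∈{1,4,5}] r6c6 is the only open cell in col 6 admitting 5 ⇒ r6c6=5.
Step 8. [r2c4∈{1}] r2c4's peers cover all but 1 ⇒ r2c4=1.
Step 9. [r6c5∈{1,3}] r6c5 is the only open cell in box 6 admitting 1. So r6c5=1.
Step 10. [r6c1∈{4}] nothing but 4 survives at r6c1. So r6c1=4.
Step 11. [r5c4∈{3,4}] in row 5, 4 fits only at r5c4 ⇒ r5c4=4.
Step 12. [r2c5∈{6}] only 6 remains possible at r2c5, so r2c5=6.
Step 13. [r2c2∈{4}] only 4 remains possible at r2c2, so r2c2=4.
Step 14. [r4c1∈{2}] only 2 remains possible at r4c1 ⇒ r4c1=2.
Step 15. [r1c4∈{5}] r1c4 is down to just 5 ⇒ r1c4=5.
Step 16. [r5c3∈{3}] r5c3 has the single candidate 3. So r5c3=3.
Step 17. [r3c2∈{6}] nothing but 6 survives at r3c2, so r3c2=6.
Step 18. [r3c5∈{3}] r3c5's peers cover all but 3 ⇒ r3c5=3.
Step 19. [r4c6∈{4}] nothing but 4 survives at r4c6. So r4c6=4.
Step 20. [r5c2∈{5}] r5c2 is down to just 5 ⇒ r5c2=5.
Step 21. [r2c6∈{2}] r2c6 has the single candidate 2, so r2c6=2.
Step 22. [r6c4∈{3}] nothing but 3 survives at r6c4. So r6c4=3.
Step 23. [r3c6∈{1}] r3c6's peers cover all but 1 ⇒ r3c6=1.
Step 24. [r5c1∈{1}] nothing but 1 survives at r5c1. So r5c1=1.

Answer: 6 1 2 5 4 3 / 3 4 5 1 6 2 / 5 6 4 2 3 1 / 2 3 1 6 5 4 / 1 5 3 4 2 6 / 4 2 6 3 1 5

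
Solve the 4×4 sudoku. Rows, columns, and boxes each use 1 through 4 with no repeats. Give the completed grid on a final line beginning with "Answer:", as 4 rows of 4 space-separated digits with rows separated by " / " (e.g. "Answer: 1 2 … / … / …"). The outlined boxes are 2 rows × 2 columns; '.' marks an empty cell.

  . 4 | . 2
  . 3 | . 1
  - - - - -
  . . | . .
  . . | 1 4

Step 1. [r3c1∈{1,2,3,4}] in row 3, 4 fits only at r3c1. So r3c1=4.
Step 2. [r3c3∈{2,3}] col 3 places 2 nowhere but r3c3. So r3c3=2.
Step 3. [r2c1∈{2}] nothing but 2 survives at r2c1. So r2c1=2.
Step 4. [r4c2∈{2}] r4c2's peers cover all but 2. So r4c2=2.
Step 5. [r1c1∈{1}] r1c1's peers cover all but 1, so r1c1=1.
Step 6. [r1c3∈{3}] r1c3 is down to just 3, so r1c3=3.
Step 7. [r4c1∈{3}] r4c1's peers cover all but 3 ⇒ r4c1=3.
Step 8. [r2c3∈{4}] nothing but 4 survives at r2c3. So r2c3=4.
Step 9. [r3c4∈{3}] r3c4 is down to just 3 ⇒ r3c4=3.
Step 10. [r3c2∈{1}] r3c2 has the single candidate 1, so r3c2=1.

Answer: 1 4 3 2 / 2 3 4 1 / 4 1 2 3 / 3 2 1 4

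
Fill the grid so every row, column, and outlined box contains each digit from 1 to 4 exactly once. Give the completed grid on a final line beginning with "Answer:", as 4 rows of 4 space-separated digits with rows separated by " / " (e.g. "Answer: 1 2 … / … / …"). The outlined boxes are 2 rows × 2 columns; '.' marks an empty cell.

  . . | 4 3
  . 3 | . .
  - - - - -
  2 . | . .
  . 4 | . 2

Step 1. [r3c2∈{1}] r3c2 is down to just 1 ⇒ r3c2=1.
Step 2. [r4c3∈{1,3}] row 4 places 1 nowhere but r4c3, so r4c3=1.
Step 3. [r2c4∈{1}] nothing but 1 survives at r2c4, so r2c4=1.
Step 4. [r1c1∈{1}] only 1 remains possible at r1c1, so r1c1=1.
Step 5. [r1c2∈{2}] r1c2 has the single candidate 2 ⇒ r1c2=2.
Step 6. [r4c1∈{3}] r4c1 is down to just 3, so r4c1=3.
Step 7. [r3c4∈{4}] r3c4 is down to just 4. So r3c4=4.
Step 8. [r2c3∈{2}] r2c3 has the single candidate 2, so r2c3=2.
Step 9. [r2c1∈{4}] r2c1 is down to just 4, so r2c1=4.
Step 10. [r3c3∈{3}] only 3 remains possible at r3c3. So r3c3=3.

Answer: 1 2 4 3 / 4 3 2 1 / 2 1 3 4 / 3 4 1 2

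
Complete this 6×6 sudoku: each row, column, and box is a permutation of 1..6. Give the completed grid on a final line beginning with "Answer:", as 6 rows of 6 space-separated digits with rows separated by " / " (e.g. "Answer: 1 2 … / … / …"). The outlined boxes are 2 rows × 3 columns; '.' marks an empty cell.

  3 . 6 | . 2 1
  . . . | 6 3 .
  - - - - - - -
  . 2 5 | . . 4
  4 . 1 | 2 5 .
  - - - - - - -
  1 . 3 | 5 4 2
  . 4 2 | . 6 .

Step 1. [r3c4∈{1,3}] 3 has one home in row 3: r3c4 ⇒ r3c4=3.
Step 2. [r2c6∈{5}] r2c6's peers cover all but 5. So r2c6=5.
Step 3. [r5c2∈{6}] r5c2 has the single candidate 6. So r5c2=6.
Step 4. [r2c1∈{2}] r2c1 has the single candidate 2. So r2c1=2.
Step 5. [r6c1∈{5}] only 5 remains possible at r6c1. So r6c1=5.
Step 6. [r6c4∈{1}] r6c4 has the single candidate 1. So r6c4=1.
Step 7. [r2c3∈{4}] nothing but 4 survives at r2c3 ⇒ r2c3=4.
Step 8. [r3c1∈{6}] only 6 remains possible at r3c1 ⇒ r3c1=6.
Step 9. [r4c2∈{3}] only 3 remains possible at r4c2 ⇒ r4c2=3.
Step 10. [r1c4∈{4}] only 4 remains possible at r1c4, so r1c4=4.
Step 11. [r4c6∈{6}] r4c6 is down to just 6 ⇒ r4c6=6.
Step 12. [r6c6∈{3}] r6c6's peers cover all but 3, so r6c6=3.
Step 13. [r2c2∈{1}] nothing but 1 survives at r2c2, so r2c2=1.
Step 14. [r3c5∈{1}] r3c5 has the single candidate 1. So r3c5=1.
Step 15. [r1c2∈{5}] r1c2 is down to just 5. So r1c2=5.

Answer: 3 5 6 4 2 1 / 2 1 4 6 3 5 / 6 2 5 3 1 4 / 4 3 1 2 5 6 / 1 6 3 5 4 2 / 5 4 2 1 6 3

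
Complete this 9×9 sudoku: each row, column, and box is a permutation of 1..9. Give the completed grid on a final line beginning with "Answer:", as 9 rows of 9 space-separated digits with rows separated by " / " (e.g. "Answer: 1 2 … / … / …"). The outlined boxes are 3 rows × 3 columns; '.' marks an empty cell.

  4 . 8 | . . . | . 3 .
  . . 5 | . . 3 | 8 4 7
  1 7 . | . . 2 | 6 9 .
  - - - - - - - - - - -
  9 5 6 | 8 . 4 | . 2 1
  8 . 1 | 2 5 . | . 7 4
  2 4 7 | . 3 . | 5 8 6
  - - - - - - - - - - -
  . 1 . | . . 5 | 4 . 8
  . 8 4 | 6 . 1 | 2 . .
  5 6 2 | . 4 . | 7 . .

Step 1. [r1c6∈{6,7,9}] in col 6, 7 fits only at r1c6. So r1c6=7.
Step 2. [r7c4∈{3,7,9}] across col 4, 7 lands solely at r7c4. So r7c4=7.
Step 3. [r8c5∈{9}] r8c5 is down to just 9. So r8c5=9.
Step 4. [r6c4∈{1,9}] row 6 places 1 nowhere but r6c4 ⇒ r6c4=1.
Step 5. [r3c9∈{5}] r3c9's peers cover all but 5. So r3c9=5.
Step 6. [r2c5∈{1,6}] 1 has one home in row 2: r2c5. So r2c5=1.
Step 7. [r5c7∈{3,9}] 9 has one home in col 7: r5c7. So r5c7=9.
Step 8. [r2c2∈{2,9}] row 2 places 2 nowhere but r2c2 ⇒ r2c2=2.
Step 9. [r8c9∈{3}] r8c9 has the single candidate 3 ⇒ r8c9=3.
Step 10. [r1c2∈{9}] r1c2's peers cover all but 9. So r1c2=9.
Step 11. [r7c1∈{3}] r7c1 is down to just 3, so r7c1=3.
Step 12. [r2c1∈{6}] r2c1 is down to just 6. So r2c1=6.
Step 13. [r8c1∈{7}] r8c1's peers cover all but 7 ⇒ r8c1=7.
Step 14. [r9c9∈{9}] r9c9 has the single candidate 9 ⇒ r9c9=9.
Step 15. [r7c8∈{6}] r7c8 has the single candidate 6. So r7c8=6.
Step 16. [r8c8∈{5}] nothing but 5 survives at r8c8. So r8c8=5.
Step 17. [r4c5∈{7}] nothing but 7 survives at r4c5. So r4c5=7.
Step 18. [r7c3∈{9}] r7c3 has the single candidate 9, so r7c3=9.
Step 19. [r6c6∈{9}] r6c6's peers cover all but 9, so r6c6=9.
Step 20. [r3c3∈{3}] nothing but 3 survives at r3c3 ⇒ r3c3=3.
Step 21. [r3c5∈{8}] r3c5 is down to just 8 ⇒ r3c5=8.
Step 22. [r9c8∈{1}] only 1 remains possible at r9c8 ⇒ r9c8=1.
Step 23. [r3c4∈{4}] only 4 remains possible at r3c4. So r3c4=4.
Step 24. [r4c7∈{3}] nothing but 3 survives at r4c7 ⇒ r4c7=3.
Step 25. [r7c5∈{2}] nothing but 2 survives at r7c5, so r7c5=2.
Step 26. [r2c4∈{9}] r2c4 has the single candidate 9. So r2c4=9.
Step 27. [r1c9∈{2}] nothing but 2 survives at r1c9, so r1c9=2.
Step 28. [r9c6∈{8}] r9c6 has the single candidate 8 ⇒ r9c6=8.
Step 29. [r1c4∈{5}] r1c4's peers cover all but 5. So r1c4=5.
Step 30. [r5c6∈{6}] nothing but 6 survives at r5c6 ⇒ r5c6=6.
Step 31. [r1c5∈{6}] r1c5 is down to just 6. So r1c5=6.
Step 32. [r9c4∈{3}] r9c4 has the single candidate 3, so r9c4=3.
Step 33. [r5c2∈{3}] r5c2 has the single candidate 3, so r5c2=3.
Step 34. [r1c7∈{1}] r1c7's peers cover all but 1. So r1c7=1.

Answer: 4 9 8 5 6 7 1 3 2 / 6 2 5 9 1 3 8 4 7 / 1 7 3 4 8 2 6 9 5 / 9 5 6 8 7 4 3 2 1 / 8 3 1 2 5 6 9 7 4 / 2 4 7 1 3 9 5 8 6 / 3 1 9 7 2 5 4 6 8 / 7 8 4 6 9 1 2 5 3 / 5 6 2 3 4 8 7 1 9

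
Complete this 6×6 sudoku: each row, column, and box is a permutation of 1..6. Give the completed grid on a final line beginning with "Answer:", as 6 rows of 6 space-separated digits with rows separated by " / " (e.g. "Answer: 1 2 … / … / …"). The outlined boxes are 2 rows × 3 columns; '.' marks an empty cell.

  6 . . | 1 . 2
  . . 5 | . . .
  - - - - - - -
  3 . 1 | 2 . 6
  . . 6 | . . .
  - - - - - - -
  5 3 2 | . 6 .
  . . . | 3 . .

Step 1. [r1c2∈{4}] r1c2 is down to just 4. So r1c2=4.
Step 2. [r3c5∈{4,5}] across row 3, 4 lands solely at r3c5, so r3c5=4.
Step 3. [r5c6∈{1,4}] across row 5, 1 lands solely at r5c6, so r5c6=1.
Step 4. [r4c4∈{5}] r4c4's peers cover all but 5, so r4c4=5.
Step 5. [r2c5∈{3}] r2c5's peers cover all but 3. So r2c5=3.
Step 6. [r4c1∈{2,4}] in row 4, 4 fits only at r4c1 ⇒ r4c1=4.
Step 7. [r5c4∈{4}] r5c4 has the single candidate 4 ⇒ r5c4=4.
Step 8. [r6c1∈{1}] r6c1 is down to just 1 ⇒ r6c1=1.
Step 9. [r2c2∈{1,2}] row 2 places 1 nowhere but r2c2 ⇒ r2c2=1.
Step 10. [r6c6∈{5}] r6c6 has the single candidate 5 ⇒ r6c6=5.
Step 11. [r4c6∈{3}] r4c6's peers cover all but 3 ⇒ r4c6=3.
Step 12. [r4c5∈{1}] r4c5's peers cover all but 1, so r4c5=1.
Step 13. [r4c2∈{2}] r4c2 has the single candidate 2, so r4c2=2.
Step 14. [r2c4∈{6}] nothing but 6 survives at r2c4 ⇒ r2c4=6.
Step 15. [r3c2∈{5}] r3c2 is down to just 5, so r3c2=5.
Step 16. [r1c3∈{3}] only 3 remains possible at r1c3, so r1c3=3.
Step 17. [r1c5∈{5}] r1c5 has the single candidate 5 ⇒ r1c5=5.
Step 18. [r6c2∈{6}] r6c2's peers cover all but 6, so r6c2=6.
Step 19. [r6c3∈{4}] only 4 remains possible at r6c3, so r6c3=4.
Step 20. [r2c6∈{4}] r2c6 has the single candidate 4 ⇒ r2c6=4.
Step 21. [r6c5∈{2}] only 2 remains possible at r6c5, so r6c5=2.
Step 22. [r2c1∈{2}] nothing but 2 survives at r2c1. So r2c1=2.

Answer: 6 4 3 1 5 2 / 2 1 5 6 3 4 / 3 5 1 2 4 6 / 4 2 6 5 1 3 / 5 3 2 4 6 1 / 1 6 4 3 2 5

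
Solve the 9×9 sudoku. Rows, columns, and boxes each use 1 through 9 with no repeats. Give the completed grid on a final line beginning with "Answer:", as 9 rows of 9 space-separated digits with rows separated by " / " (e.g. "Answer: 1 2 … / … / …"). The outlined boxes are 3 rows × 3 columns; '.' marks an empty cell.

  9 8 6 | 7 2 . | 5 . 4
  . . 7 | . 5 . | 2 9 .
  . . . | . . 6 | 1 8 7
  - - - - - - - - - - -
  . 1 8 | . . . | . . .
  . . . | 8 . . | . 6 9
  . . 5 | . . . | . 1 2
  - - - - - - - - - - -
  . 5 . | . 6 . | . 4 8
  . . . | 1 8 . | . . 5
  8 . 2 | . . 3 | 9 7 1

Step 1. [r4c9∈{3}] r4c9 is down to just 3. So r4c9=3.
Step 2. [r6c2∈{3,4,6,7,9}] box 4 places 9 nowhere but r6c2 ⇒ r6c2=9.
Step 3. [r9c5∈{4}] nothing but 4 survives at r9c5 ⇒ r9c5=4.
Step 4. [r5c6∈{1,2,4,5,7}] across row 5, 5 lands solely at r5c6, so r5c6=5.
Step 5. [r2c1∈{1,3,4}] across box 1, 1 lands solely at r2c1. So r2c1=1.
Step 6. [r7c7∈{3}] r7c7's peers cover all but 3 ⇒ r7c7=3.
Step 7. [r7c1∈{7}] nothing but 7 survives at r7c1. So r7c1=7.
Step 8. [r5c2∈{2,3,4,7}] col 2 places 7 nowhere but r5c2, so r5c2=7.
Step 9. [r8c6∈{2,7,9}] 7 has one home in row 8: r8c6 ⇒ r8c6=7.
Step 10. [r6c6∈{4}] only 4 remains possible at r6c6. So r6c6=4.
Step 11. [r5c1∈{2,3,4}] r5c1 is the only open cell in row 5 admitting 2, so r5c1=2.
Step 12. [r8c3∈{3,4,9}] row 8 places 9 nowhere but r8c3, so r8c3=9.
Step 13. [r9c2∈{6}] r9c2 is down to just 6, so r9c2=6.
Step 14. [r3c1∈{3,4,5}] in row 3, 5 fits only at r3c1, so r3c1=5.
Step 15. [r5c7∈{4}] r5c7 is down to just 4 ⇒ r5c7=4.
Step 16. [r3c3∈{3,4}] 4 has one home in col 3: r3c3 ⇒ r3c3=4.
Step 17. [r2c2∈{3}] r2c2 is down to just 3, so r2c2=3.
Step 18. [r4c7∈{7}] only 7 remains possible at r4c7, so r4c7=7.
Step 19. [r4c5∈{9}] r4c5 is down to just 9. So r4c5=9.
Step 20. [r3c5∈{3}] r3c5 has the single candidate 3 ⇒ r3c5=3.
Step 21. [r8c1∈{3,4}] row 8 places 3 nowhere but r8c1 ⇒ r8c1=3.
Step 22. [r4c6∈{2}] r4c6's peers cover all but 2. So r4c6=2.
Step 23. [r4c4∈{6}] r4c4 is down to just 6 ⇒ r4c4=6.
Step 24. [r7c4∈{2,9}] 2 has one home in row 7: r7c4 ⇒ r7c4=2.
Step 25. [r2c9∈{6}] r2c9 is down to just 6. So r2c9=6.
Step 26. [r4c8∈{5}] only 5 remains possible at r4c8 ⇒ r4c8=5.
Step 27. [r8c2∈{4}] r8c2 is down to just 4. So r8c2=4.
Step 28. [r1c8∈{3}] only 3 remains possible at r1c8, so r1c8=3.
Step 29. [r3c4∈{9}] r3c4 is down to just 9. So r3c4=9.
Step 30. [r2c4∈{4}] r2c4 has the single candidate 4, so r2c4=4.
Step 31. [r6c7∈{8}] r6c7 has the single candidate 8, so r6c7=8.
Step 32. [r6c5∈{7}] r6c5 is down to just 7. So r6c5=7.
Step 33. [r1c6∈{1}] r1c6's peers cover all but 1. So r1c6=1.
Step 34. [r2c6∈{8}] r2c6 has the single candidate 8, so r2c6=8.
Step 35. [r7c3∈{1}] r7c3's peers cover all but 1. So r7c3=1.
Step 36. [r4c1∈{4}] only 4 remains possible at r4c1. So r4c1=4.
Step 37. [r5c3∈{3}] r5c3's peers cover all but 3 ⇒ r5c3=3.
Step 38. [r6c4∈{3}] only 3 remains possible at r6c4 ⇒ r6c4=3.
Step 39. [r3c2∈{2}] nothing but 2 survives at r3c2 ⇒ r3c2=2.
Step 40. [r6c1∈{6}] r6c1 is down to just 6, so r6c1=6.
Step 41. [r7c6∈{9}] r7c6 has the single candidate 9 ⇒ r7c6=9.
Step 42. [r8c8∈{2}] only 2 remains possible at r8c8. So r8c8=2.
Step 43. [r5c5∈{1}] nothing but 1 survives at r5c5 ⇒ r5c5=1.
Step 44. [r8c7∈{6}] r8c7's peers cover all but 6. So r8c7=6.
Step 45. [r9c4∈{5}] only 5 remains possible at r9c4. So r9c4=5.

Answer: 9 8 6 7 2 1 5 3 4 / 1 3 7 4 5 8 2 9 6 / 5 2 4 9 3 6 1 8 7 / 4 1 8 6 9 2 7 5 3 / 2 7 3 8 1 5 4 6 9 / 6 9 5 3 7 4 8 1 2 / 7 5 1 2 6 9 3 4 8 / 3 4 9 1 8 7 6 2 5 / 8 6 2 5 4 3 9 7 1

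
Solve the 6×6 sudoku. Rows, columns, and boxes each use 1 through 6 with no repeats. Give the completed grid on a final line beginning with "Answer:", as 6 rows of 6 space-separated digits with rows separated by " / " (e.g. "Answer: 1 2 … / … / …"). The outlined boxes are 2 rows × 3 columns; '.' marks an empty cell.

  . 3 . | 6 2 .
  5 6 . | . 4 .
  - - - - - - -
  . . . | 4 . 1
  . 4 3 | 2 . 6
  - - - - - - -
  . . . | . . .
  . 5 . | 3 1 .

Step 1. [r5c1∈{1,2,3,4,6}] row 5 places 3 nowhere but r5c1 ⇒ r5c1=3.
Step 2. [r2c3∈{1,2}] across row 2, 2 lands solely at r2c3 ⇒ r2c3=2.
Step 3. [r3c3∈{5,6}] col 3 places 5 nowhere but r3c3, so r3c3=5.
Step 4. [r3c1∈{2,6}] 6 has one home in row 3: r3c1 ⇒ r3c1=6.
Step 5. [r6c1∈{2,4}] r6c1 is the only open cell in col 1 admitting 2 ⇒ r6c1=2.
Step 6. [r6c6∈{4}] r6c6's peers cover all but 4. So r6c6=4.
Step 7. [r5c3∈{1,4,6}] across row 5, 4 lands solely at r5c3. So r5c3=4.
Step 8. [r5c4∈{5}] r5c4's peers cover all but 5. So r5c4=5.
Step 9. [r1c3∈{1}] r1c3 is down to just 1, so r1c3=1.
Step 10. [r6c3∈{6}] r6c3's peers cover all but 6, so r6c3=6.
Step 11. [r3c5∈{3}] r3c5 has the single candidate 3. So r3c5=3.
Step 12. [r1c6∈{5}] r1c6 is down to just 5, so r1c6=5.
Step 13. [r5c6∈{2}] r5c6 is down to just 2, so r5c6=2.
Step 14. [r2c6∈{3}] only 3 remains possible at r2c6. So r2c6=3.
Step 15. [r4c5∈{5}] only 5 remains possible at r4c5. So r4c5=5.
Step 16. [r5c2∈{1}] r5c2's peers cover all but 1. So r5c2=1.
Step 17. [r4c1∈{1}] nothing but 1 survives at r4c1. So r4c1=1.
Step 18. [r1c1∈{4}] r1c1 is down to just 4. So r1c1=4.
Step 19. [r5c5∈{6}] r5c5 is down to just 6. So r5c5=6.
Step 20. [r2c4∈{1}] r2c4 is down to just 1 ⇒ r2c4=1.
Step 21. [r3c2∈{2}] nothing but 2 survives at r3c2, so r3c2=2.

Answer: 4 3 1 6 2 5 / 5 6 2 1 4 3 / 6 2 5 4 3 1 / 1 4 3 2 5 6 / 3 1 4 5 6 2 / 2 5 6 3 1 4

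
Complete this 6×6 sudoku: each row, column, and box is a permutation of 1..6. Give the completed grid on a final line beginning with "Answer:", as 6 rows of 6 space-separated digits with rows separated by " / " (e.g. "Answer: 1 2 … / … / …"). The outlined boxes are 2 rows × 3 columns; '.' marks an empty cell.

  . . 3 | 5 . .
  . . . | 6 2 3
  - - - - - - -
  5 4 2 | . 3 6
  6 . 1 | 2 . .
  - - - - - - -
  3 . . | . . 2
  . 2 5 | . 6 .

Step 1. [r5c5∈{1,4,5}] in row 5, 5 fits only at r5c5, so r5c5=5.
Step 2. [r1c5∈{1,4}] col 5 places 1 nowhere but r1c5, so r1c5=1.
Step 3. [r6c6∈{1,4}] in col 6, 1 fits only at r6c6. So r6c6=1.
Step 4. [r6c1∈{4}] r6c1 has the single candidate 4 ⇒ r6c1=4.
Step 5. [r5c2∈{1,6}] 1 has one home in row 5: r5c2. So r5c2=1.
Step 6. [r4c5∈{4}] nothing but 4 survives at r4c5 ⇒ r4c5=4.
Step 7. [r6c4∈{3}] r6c4's peers cover all but 3. So r6c4=3.
Step 8. [r2c2∈{5}] nothing but 5 survives at r2c2. So r2c2=5.
Step 9. [r2c1∈{1}] r2c1 has the single candidate 1 ⇒ r2c1=1.
Step 10. [r4c6∈{5}] r4c6's peers cover all but 5 ⇒ r4c6=5.
Step 11. [r2c3∈{4}] r2c3 is down to just 4 ⇒ r2c3=4.
Step 12. [r1c2∈{6}] r1c2 is down to just 6, so r1c2=6.
Step 13. [r3c4∈{1}] nothing but 1 survives at r3c4 ⇒ r3c4=1.
Step 14. [r5c3∈{6}] only 6 remains possible at r5c3. So r5c3=6.
Step 15. [r5c4∈{4}] r5c4 has the single candidate 4 ⇒ r5c4=4.
Step 16. [r4c2∈{3}] only 3 remains possible at r4c2. So r4c2=3.
Step 17. [r1c6∈{4}] nothing but 4 survives at r1c6, so r1c6=4.
Step 18. [r1c1∈{2}] nothing but 2 survives at r1c1. So r1c1=2.

Answer: 2 6 3 5 1 4 / 1 5 4 6 2 3 / 5 4 2 1 3 6 / 6 3 1 2 4 5 / 3 1 6 4 5 2 / 4 2 5 3 6 1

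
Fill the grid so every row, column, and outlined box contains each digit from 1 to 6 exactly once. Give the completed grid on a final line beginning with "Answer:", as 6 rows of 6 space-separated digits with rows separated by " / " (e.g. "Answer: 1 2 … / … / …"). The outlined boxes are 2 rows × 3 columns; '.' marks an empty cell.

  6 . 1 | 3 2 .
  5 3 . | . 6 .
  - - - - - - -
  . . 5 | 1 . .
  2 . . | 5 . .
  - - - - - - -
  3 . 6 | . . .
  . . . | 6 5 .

Step 1. [r1c2∈{4}] only 4 remains possible at r1c2, so r1c2=4.
Step 2. [r6c6∈{1,2,3,4}] r6c6 is the only open cell in row 6 admitting 3 ⇒ r6c6=3.
Step 3. [r3c1∈{4}] only 4 remains possible at r3c1, so r3c1=4.
Step 4. [r5c5∈{1,4}] in col 5, 1 fits only at r5c5 ⇒ r5c5=1.
Step 5. [r5c4∈{2,4}] in col 4, 2 fits only at r5c4, so r5c4=2.
Step 6. [r5c6∈{4}] r5c6 has the single candidate 4. So r5c6=4.
Step 7. [r4c6∈{6}] r4c6 has the single candidate 6 ⇒ r4c6=6.
Step 8. [r6c2∈{1,2}] across col 2, 2 lands solely at r6c2, so r6c2=2.
Step 9. [r3c5∈{3}] r3c5's peers cover all but 3 ⇒ r3c5=3.
Step 10. [r4c5∈{4}] nothing but 4 survives at r4c5 ⇒ r4c5=4.
Step 11. [r6c3∈{4}] r6c3 is down to just 4 ⇒ r6c3=4.
Step 12. [r2c3∈{2}] r2c3's peers cover all but 2 ⇒ r2c3=2.
Step 13. [r4c2∈{1}] r4c2 has the single candidate 1, so r4c2=1.
Step 14. [r6c1∈{1}] r6c1's peers cover all but 1, so r6c1=1.
Step 15. [r3c6∈{2}] r3c6 has the single candidate 2 ⇒ r3c6=2.
Step 16. [r4c3∈{3}] only 3 remains possible at r4c3. So r4c3=3.
Step 17. [r2c4∈{4}] r2c4 has the single candidate 4 ⇒ r2c4=4.
Step 18. [r3c2∈{6}] only 6 remains possible at r3c2 ⇒ r3c2=6.
Step 19. [r2c6∈{1}] r2c6 has the single candidate 1, so r2c6=1.
Step 20. [r1c6∈{5}] r1c6 is down to just 5 ⇒ r1c6=5.
Step 21. [r5c2∈{5}] r5c2 is down to just 5. So r5c2=5.

Answer: 6 4 1 3 2 5 / 5 3 2 4 6 1 / 4 6 5 1 3 2 / 2 1 3 5 4 6 / 3 5 6 2 1 4 / 1 2 4 6 5 3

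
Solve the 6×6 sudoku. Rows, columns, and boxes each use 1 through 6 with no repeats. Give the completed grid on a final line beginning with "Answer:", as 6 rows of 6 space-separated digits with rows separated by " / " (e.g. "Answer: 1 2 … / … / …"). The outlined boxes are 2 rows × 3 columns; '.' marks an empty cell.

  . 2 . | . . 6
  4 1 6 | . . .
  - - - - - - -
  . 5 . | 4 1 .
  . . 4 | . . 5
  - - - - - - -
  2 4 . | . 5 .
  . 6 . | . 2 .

Step 1. [r4c2∈{3}] r4c2 has the single candidate 3 ⇒ r4c2=3.
Step 2. [r1c4∈{1,3,5}] row 1 places 1 nowhere but r1c4 ⇒ r1c4=1.
Step 3. [r6c4∈{3}] r6c4's peers cover all but 3 ⇒ r6c4=3.
Step 4. [r1c1∈{3,5}] across col 1, 3 lands solely at r1c1, so r1c1=3.
Step 5. [r4c4∈{2,6}] row 4 places 2 nowhere but r4c4. So r4c4=2.
Step 6. [r6c1∈{1,5}] in col 1, 5 fits only at r6c1 ⇒ r6c1=5.
Step 7. [r6c3∈{1}] r6c3's peers cover all but 1, so r6c3=1.
Step 8. [r2c5∈{3}] only 3 remains possible at r2c5, so r2c5=3.
Step 9. [r4c1∈{1,6}] r4c1 is the only open cell in row 4 admitting 1, so r4c1=1.
Step 10. [r5c3∈{3}] only 3 remains possible at r5c3 ⇒ r5c3=3.
Step 11. [r3c6∈{3}] r3c6's peers cover all but 3, so r3c6=3.
Step 12. [r5c6∈{1}] r5c6's peers cover all but 1, so r5c6=1.
Step 13. [r2c6∈{2}] r2c6 has the single candidate 2 ⇒ r2c6=2.
Step 14. [r2c4∈{5}] r2c4's peers cover all but 5 ⇒ r2c4=5.
Step 15. [r4c5∈{6}] r4c5's peers cover all but 6, so r4c5=6.
Step 16. [r5c4∈{6}] only 6 remains possible at r5c4 ⇒ r5c4=6.
Step 17. [r3c1∈{6}] r3c1 is down to just 6 ⇒ r3c1=6.
Step 18. [r1c5∈{4}] only 4 remains possible at r1c5. So r1c5=4.
Step 19. [r3c3∈{2}] r3c3 has the single candidate 2. So r3c3=2.
Step 20. [r1c3∈{5}] r1c3 is down to just 5. So r1c3=5.
Step 21. [r6c6∈{4}] nothing but 4 survives at r6c6, so r6c6=4.

Answer: 3 2 5 1 4 6 / 4 1 6 5 3 2 / 6 5 2 4 1 3 / 1 3 4 2 6 5 / 2 4 3 6 5 1 / 5 6 1 3 2 4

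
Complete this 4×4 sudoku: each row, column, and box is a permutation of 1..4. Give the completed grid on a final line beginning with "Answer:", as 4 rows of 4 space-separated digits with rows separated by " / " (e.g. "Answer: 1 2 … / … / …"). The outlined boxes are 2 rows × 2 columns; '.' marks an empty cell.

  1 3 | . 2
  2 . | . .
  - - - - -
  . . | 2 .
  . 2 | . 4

Step 1. [r4c3∈{1,3}] row 4 places 1 nowhere but r4c3. So r4c3=1.
Step 2. [r3c4∈{3}] nothing but 3 survives at r3c4. So r3c4=3.
Step 3. [r2c2∈{4}] r2c2's peers cover all but 4, so r2c2=4.
Step 4. [r3c2∈{1}] r3c2 has the single candidate 1, so r3c2=1.
Step 5. [r1c3∈{4}] r1c3 has the single candidate 4, so r1c3=4.
Step 6. [r4c1∈{3}] only 3 remains possible at r4c1, so r4c1=3.
Step 7. [r3c1∈{4}] r3c1 has the single candidate 4, so r3c1=4.
Step 8. [r2c3∈{3}] r2c3 has the single candidate 3, so r2c3=3.
Step 9. [r2c4∈{1}] nothing but 1 survives at r2c4. So r2c4=1.

Answer: 1 3 4 2 / 2 4 3 1 / 4 1 2 3 / 3 2 1 4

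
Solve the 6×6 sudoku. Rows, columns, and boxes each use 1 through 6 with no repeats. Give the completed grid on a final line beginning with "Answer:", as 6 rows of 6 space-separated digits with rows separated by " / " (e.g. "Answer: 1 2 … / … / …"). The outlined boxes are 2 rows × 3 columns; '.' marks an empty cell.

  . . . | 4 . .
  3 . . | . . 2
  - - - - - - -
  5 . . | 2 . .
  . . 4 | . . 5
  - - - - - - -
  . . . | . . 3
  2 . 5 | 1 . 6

Step 1. [r1c6∈{1}] r1c6 is down to just 1 ⇒ r1c6=1.
Step 2. [r1c1∈{6}] r1c1's peers cover all but 6, so r1c1=6.
Step 3. [r3c3∈{1,3,6}] 3 has one home in col 3: r3c3, so r3c3=3.
Step 4. [r4c1∈{1}] only 1 remains possible at r4c1, so r4c1=1.
Step 5. [r2c2∈{1,4,5}] across row 2, 4 lands solely at r2c2 ⇒ r2c2=4.
Step 6. [r3c2∈{6}] r3c2 is down to just 6 ⇒ r3c2=6.
Step 7. [r5c5∈{2,4,5}] in row 5, 2 fits only at r5c5. So r5c5=2.
Step 8. [r4c4∈{3,6}] col 4 places 3 nowhere but r4c4. So r4c4=3.
Step 9. [r1c2∈{2,5}] in col 2, 5 fits only at r1c2. So r1c2=5.
Step 10. [r2c5∈{5,6}] col 5 places 5 nowhere but r2c5 ⇒ r2c5=5.
Step 11. [r3c5∈{1,4}] r3c5 is the only open cell in row 3 admitting 1 ⇒ r3c5=1.
Step 12. [r2c3∈{1}] r2c3 is down to just 1 ⇒ r2c3=1.
Step 13. [r1c3∈{2}] r1c3's peers cover all but 2, so r1c3=2.
Step 14. [r6c5∈{4}] r6c5 is down to just 4, so r6c5=4.
Step 15. [r5c4∈{5}] only 5 remains possible at r5c4. So r5c4=5.
Step 16. [r3c6∈{4}] r3c6 has the single candidate 4, so r3c6=4.
Step 17. [r2c4∈{6}] only 6 remains possible at r2c4. So r2c4=6.
Step 18. [r1c5∈{3}] r1c5 is down to just 3 ⇒ r1c5=3.
Step 19. [r5c1∈{4}] only 4 remains possible at r5c1, so r5c1=4.
Step 20. [r5c2∈{1}] only 1 remains possible at r5c2 ⇒ r5c2=1.
Step 21. [r5c3∈{6}] nothing but 6 survives at r5c3 ⇒ r5c3=6.
Step 22. [r6c2∈{3}] r6c2 is down to just 3 ⇒ r6c2=3.
Step 23. [r4c5∈{6}] r4c5's peers cover all but 6, so r4c5=6.
Step 24. [r4c2∈{2}] r4c2's peers cover all but 2. So r4c2=2.

Answer: 6 5 2 4 3 1 / 3 4 1 6 5 2 / 5 6 3 2 1 4 / 1 2 4 3 6 5 / 4 1 6 5 2 3 / 2 3 5 1 4 6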